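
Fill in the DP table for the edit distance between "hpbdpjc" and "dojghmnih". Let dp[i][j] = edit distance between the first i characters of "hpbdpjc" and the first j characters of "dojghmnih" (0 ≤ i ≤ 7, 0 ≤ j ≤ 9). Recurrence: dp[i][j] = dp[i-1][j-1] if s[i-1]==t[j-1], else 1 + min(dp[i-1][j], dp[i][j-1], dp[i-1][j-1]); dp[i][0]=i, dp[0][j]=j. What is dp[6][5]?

   ''  d  o  j  g  h  m  n  i  h
''  0  1  2  3  4  5  6  7  8  9
 h  1  1  2  3  4  4  5  6  7  8
 p  2  2  2  3  4  5  5  6  7  8
 b  3  3  3  3  4  5  6  6  7  8
 d  4  3  4  4  4  5  6  7  7  8
 p  5  4  4  5  5  5  6  7  8  8
 j  6  5  5  4  5  6  6  7  8  9
 c  7  6  6  5  5  6  7  7  8  9

6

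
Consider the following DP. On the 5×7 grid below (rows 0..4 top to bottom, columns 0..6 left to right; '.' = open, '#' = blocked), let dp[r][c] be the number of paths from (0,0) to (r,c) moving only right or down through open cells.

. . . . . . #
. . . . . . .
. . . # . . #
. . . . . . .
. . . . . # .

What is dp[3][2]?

10

r\c   0   1   2   3   4   5   6
  0   1   1   1   1   1   1   0
  1   1   2   3   4   5   6   6
  2   1   3   6   0   5  11   0
  3   1   4  10  10  15  26  26
  4   1   5  15  25  40   0  26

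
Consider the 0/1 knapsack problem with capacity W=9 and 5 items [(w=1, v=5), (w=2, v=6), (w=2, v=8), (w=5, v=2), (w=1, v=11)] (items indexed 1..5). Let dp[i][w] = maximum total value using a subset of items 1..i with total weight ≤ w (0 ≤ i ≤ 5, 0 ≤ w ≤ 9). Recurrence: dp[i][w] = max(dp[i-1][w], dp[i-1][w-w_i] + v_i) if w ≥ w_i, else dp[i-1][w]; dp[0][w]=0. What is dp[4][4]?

14

i\w   0   1   2   3   4   5   6   7   8   9
  0   0   0   0   0   0   0   0   0   0   0
  1   0   5   5   5   5   5   5   5   5   5
  2   0   5   6  11  11  11  11  11  11  11
  3   0   5   8  13  14  19  19  19  19  19
  4   0   5   8  13  14  19  19  19  19  19
  5   0  11  16  19  24  25  30  30  30  30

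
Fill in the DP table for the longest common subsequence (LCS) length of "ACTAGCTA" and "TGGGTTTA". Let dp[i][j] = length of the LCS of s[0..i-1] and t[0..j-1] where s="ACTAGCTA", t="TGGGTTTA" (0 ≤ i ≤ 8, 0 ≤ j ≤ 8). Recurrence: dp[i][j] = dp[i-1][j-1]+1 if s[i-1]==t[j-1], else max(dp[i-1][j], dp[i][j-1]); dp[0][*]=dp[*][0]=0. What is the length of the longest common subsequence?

4

   ''  T  G  G  G  T  T  T  A
''  0  0  0  0  0  0  0  0  0
 A  0  0  0  0  0  0  0  0  1
 C  0  0  0  0  0  0  0  0  1
 T  0  1  1  1  1  1  1  1  1
 A  0  1  1  1  1  1  1  1  2
 G  0  1  2  2  2  2  2  2  2
 C  0  1  2  2  2  2  2  2  2
 T  0  1  2  2  2  3  3  3  3
 A  0  1  2  2  2  3  3  3  4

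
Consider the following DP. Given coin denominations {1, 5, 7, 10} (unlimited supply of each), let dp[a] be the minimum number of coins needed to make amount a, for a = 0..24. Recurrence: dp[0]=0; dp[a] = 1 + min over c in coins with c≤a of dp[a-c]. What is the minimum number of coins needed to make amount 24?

 a  0  1  2  3  4  5  6  7  8  9 10 11 12 13 14 15 16 17 18 19 20 21 22 23 24
dp  0  1  2  3  4  1  2  1  2  3  1  2  2  3  2  2  3  2  3  3  2  3  3  4  3

3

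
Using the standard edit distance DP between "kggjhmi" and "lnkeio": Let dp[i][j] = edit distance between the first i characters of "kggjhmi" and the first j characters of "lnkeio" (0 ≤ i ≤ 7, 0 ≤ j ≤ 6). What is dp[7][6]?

7

   ''  l  n  k  e  i  o
''  0  1  2  3  4  5  6
 k  1  1  2  2  3  4  5
 g  2  2  2  3  3  4  5
 g  3  3  3  3  4  4  5
 j  4  4  4  4  4  5  5
 h  5  5  5  5  5  5  6
 m  6  6  6  6  6  6  6
 i  7  7  7  7  7  6  7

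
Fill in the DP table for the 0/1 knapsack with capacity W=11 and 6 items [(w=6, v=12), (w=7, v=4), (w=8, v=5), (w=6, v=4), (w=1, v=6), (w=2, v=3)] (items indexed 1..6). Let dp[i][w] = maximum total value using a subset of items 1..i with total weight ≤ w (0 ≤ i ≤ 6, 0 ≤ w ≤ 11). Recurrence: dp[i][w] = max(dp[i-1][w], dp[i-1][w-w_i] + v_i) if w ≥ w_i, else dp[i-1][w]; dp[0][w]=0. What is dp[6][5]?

9

i\w   0   1   2   3   4   5   6   7   8   9  10  11
  0   0   0   0   0   0   0   0   0   0   0   0   0
  1   0   0   0   0   0   0  12  12  12  12  12  12
  2   0   0   0   0   0   0  12  12  12  12  12  12
  3   0   0   0   0   0   0  12  12  12  12  12  12
  4   0   0   0   0   0   0  12  12  12  12  12  12
  5   0   6   6   6   6   6  12  18  18  18  18  18
  6   0   6   6   9   9   9  12  18  18  21  21  21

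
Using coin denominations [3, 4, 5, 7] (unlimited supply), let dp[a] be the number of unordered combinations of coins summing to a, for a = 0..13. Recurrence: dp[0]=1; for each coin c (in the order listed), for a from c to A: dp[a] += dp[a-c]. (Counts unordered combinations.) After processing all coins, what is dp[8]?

after  coin     0     1     2     3     4     5     6     7     8     9    10    11    12    13
          3     1     0     0     1     0     0     1     0     0     1     0     0     1     0
          4     1     0     0     1     1     0     1     1     1     1     1     1     2     1
          5     1     0     0     1     1     1     1     1     2     2     2     2     3     3
          7     1     0     0     1     1     1     1     2     2     2     3     3     4     4

2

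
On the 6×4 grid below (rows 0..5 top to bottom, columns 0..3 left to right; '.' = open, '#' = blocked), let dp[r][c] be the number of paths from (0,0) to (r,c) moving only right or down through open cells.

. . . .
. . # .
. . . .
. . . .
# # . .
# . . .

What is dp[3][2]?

7

r\c   0   1   2   3
  0   1   1   1   1
  1   1   2   0   1
  2   1   3   3   4
  3   1   4   7  11
  4   0   0   7  18
  5   0   0   7  25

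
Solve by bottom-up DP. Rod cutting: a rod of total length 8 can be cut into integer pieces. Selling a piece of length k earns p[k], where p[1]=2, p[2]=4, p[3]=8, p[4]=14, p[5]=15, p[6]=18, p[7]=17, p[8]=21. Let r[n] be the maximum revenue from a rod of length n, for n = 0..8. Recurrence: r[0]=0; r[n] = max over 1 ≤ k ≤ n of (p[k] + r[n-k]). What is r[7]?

   n    0    1    2    3    4    5    6    7    8
r[n]    0    2    4    8   14   16   18   22   28

22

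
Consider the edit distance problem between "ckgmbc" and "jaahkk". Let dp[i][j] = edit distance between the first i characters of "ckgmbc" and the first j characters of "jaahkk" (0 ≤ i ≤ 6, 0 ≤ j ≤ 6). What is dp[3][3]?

3

   ''  j  a  a  h  k  k
''  0  1  2  3  4  5  6
 c  1  1  2  3  4  5  6
 k  2  2  2  3  4  4  5
 g  3  3  3  3  4  5  5
 m  4  4  4  4  4  5  6
 b  5  5  5  5  5  5  6
 c  6  6  6  6  6  6  6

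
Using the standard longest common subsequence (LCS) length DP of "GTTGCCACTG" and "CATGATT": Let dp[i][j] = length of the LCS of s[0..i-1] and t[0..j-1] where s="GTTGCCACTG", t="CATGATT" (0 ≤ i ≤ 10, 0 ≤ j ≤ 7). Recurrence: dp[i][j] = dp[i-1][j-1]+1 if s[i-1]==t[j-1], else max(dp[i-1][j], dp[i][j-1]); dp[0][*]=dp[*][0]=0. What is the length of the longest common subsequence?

   ''  C  A  T  G  A  T  T
''  0  0  0  0  0  0  0  0
 G  0  0  0  0  1  1  1  1
 T  0  0  0  1  1  1  2  2
 T  0  0  0  1  1  1  2  3
 G  0  0  0  1  2  2  2  3
 C  0  1  1  1  2  2  2  3
 C  0  1  1  1  2  2  2  3
 A  0  1  2  2  2  3  3  3
 C  0  1  2  2  2  3  3  3
 T  0  1  2  3  3  3  4  4
 G  0  1  2  3  4  4  4  4

4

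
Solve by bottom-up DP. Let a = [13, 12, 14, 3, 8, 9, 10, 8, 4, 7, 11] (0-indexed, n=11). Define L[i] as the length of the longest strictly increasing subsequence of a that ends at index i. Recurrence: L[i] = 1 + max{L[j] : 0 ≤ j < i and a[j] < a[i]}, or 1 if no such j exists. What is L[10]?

5

   i    0    1    2    3    4    5    6    7    8    9   10
a[i]   13   12   14    3    8    9   10    8    4    7   11
L[i]    1    1    2    1    2    3    4    2    2    3    5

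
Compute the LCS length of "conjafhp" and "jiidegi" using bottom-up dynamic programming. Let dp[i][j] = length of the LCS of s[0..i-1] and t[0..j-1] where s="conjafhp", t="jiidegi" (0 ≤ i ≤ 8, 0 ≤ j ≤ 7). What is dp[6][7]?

   ''  j  i  i  d  e  g  i
''  0  0  0  0  0  0  0  0
 c  0  0  0  0  0  0  0  0
 o  0  0  0  0  0  0  0  0
 n  0  0  0  0  0  0  0  0
 j  0  1  1  1  1  1  1  1
 a  0  1  1  1  1  1  1  1
 f  0  1  1  1  1  1  1  1
 h  0  1  1  1  1  1  1  1
 p  0  1  1  1  1  1  1  1

1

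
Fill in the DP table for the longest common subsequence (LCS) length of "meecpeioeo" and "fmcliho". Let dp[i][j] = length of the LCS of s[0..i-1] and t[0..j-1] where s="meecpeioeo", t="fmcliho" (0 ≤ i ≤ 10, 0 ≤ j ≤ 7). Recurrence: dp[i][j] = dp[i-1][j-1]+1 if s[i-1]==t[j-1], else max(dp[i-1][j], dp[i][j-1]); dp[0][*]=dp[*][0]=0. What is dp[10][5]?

3

   ''  f  m  c  l  i  h  o
''  0  0  0  0  0  0  0  0
 m  0  0  1  1  1  1  1  1
 e  0  0  1  1  1  1  1  1
 e  0  0  1  1  1  1  1  1
 c  0  0  1  2  2  2  2  2
 p  0  0  1  2  2  2  2  2
 e  0  0  1  2  2  2  2  2
 i  0  0  1  2  2  3  3  3
 o  0  0  1  2  2  3  3  4
 e  0  0  1  2  2  3  3  4
 o  0  0  1  2  2  3  3  4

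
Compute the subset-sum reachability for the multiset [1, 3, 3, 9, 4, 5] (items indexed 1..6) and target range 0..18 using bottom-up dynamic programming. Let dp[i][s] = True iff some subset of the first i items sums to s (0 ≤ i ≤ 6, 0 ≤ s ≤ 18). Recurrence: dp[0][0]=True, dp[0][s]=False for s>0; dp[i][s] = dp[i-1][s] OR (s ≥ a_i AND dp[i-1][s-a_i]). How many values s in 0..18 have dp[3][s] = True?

6

i\s   0   1   2   3   4   5   6   7   8   9  10  11  12  13  14  15  16  17  18
  0   T   F   F   F   F   F   F   F   F   F   F   F   F   F   F   F   F   F   F
  1   T   T   F   F   F   F   F   F   F   F   F   F   F   F   F   F   F   F   F
  2   T   T   F   T   T   F   F   F   F   F   F   F   F   F   F   F   F   F   F
  3   T   T   F   T   T   F   T   T   F   F   F   F   F   F   F   F   F   F   F
  4   T   T   F   T   T   F   T   T   F   T   T   F   T   T   F   T   T   F   F
  5   T   T   F   T   T   T   T   T   T   T   T   T   T   T   T   T   T   T   F
  6   T   T   F   T   T   T   T   T   T   T   T   T   T   T   T   T   T   T   T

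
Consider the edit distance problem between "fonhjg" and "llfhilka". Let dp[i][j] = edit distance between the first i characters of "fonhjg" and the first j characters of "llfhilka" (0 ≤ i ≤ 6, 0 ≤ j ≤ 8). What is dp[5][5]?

4

   ''  l  l  f  h  i  l  k  a
''  0  1  2  3  4  5  6  7  8
 f  1  1  2  2  3  4  5  6  7
 o  2  2  2  3  3  4  5  6  7
 n  3  3  3  3  4  4  5  6  7
 h  4  4  4  4  3  4  5  6  7
 j  5  5  5  5  4  4  5  6  7
 g  6  6  6  6  5  5  5  6  7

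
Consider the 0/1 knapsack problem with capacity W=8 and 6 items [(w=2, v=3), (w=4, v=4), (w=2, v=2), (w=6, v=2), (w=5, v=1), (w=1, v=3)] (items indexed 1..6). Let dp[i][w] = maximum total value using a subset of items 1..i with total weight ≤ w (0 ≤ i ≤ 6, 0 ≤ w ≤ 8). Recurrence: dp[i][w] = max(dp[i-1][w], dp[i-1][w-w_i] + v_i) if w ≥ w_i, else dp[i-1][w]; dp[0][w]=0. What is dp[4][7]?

i\w   0   1   2   3   4   5   6   7   8
  0   0   0   0   0   0   0   0   0   0
  1   0   0   3   3   3   3   3   3   3
  2   0   0   3   3   4   4   7   7   7
  3   0   0   3   3   5   5   7   7   9
  4   0   0   3   3   5   5   7   7   9
  5   0   0   3   3   5   5   7   7   9
  6   0   3   3   6   6   8   8  10  10

7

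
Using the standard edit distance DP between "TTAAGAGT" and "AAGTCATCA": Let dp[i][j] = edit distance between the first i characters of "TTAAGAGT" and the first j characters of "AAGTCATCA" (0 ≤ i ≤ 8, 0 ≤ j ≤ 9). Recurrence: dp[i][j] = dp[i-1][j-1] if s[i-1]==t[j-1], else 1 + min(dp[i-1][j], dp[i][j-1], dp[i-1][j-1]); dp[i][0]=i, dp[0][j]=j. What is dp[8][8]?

   ''  A  A  G  T  C  A  T  C  A
''  0  1  2  3  4  5  6  7  8  9
 T  1  1  2  3  3  4  5  6  7  8
 T  2  2  2  3  3  4  5  5  6  7
 A  3  2  2  3  4  4  4  5  6  6
 A  4  3  2  3  4  5  4  5  6  6
 G  5  4  3  2  3  4  5  5  6  7
 A  6  5  4  3  3  4  4  5  6  6
 G  7  6  5  4  4  4  5  5  6  7
 T  8  7  6  5  4  5  5  5  6  7

6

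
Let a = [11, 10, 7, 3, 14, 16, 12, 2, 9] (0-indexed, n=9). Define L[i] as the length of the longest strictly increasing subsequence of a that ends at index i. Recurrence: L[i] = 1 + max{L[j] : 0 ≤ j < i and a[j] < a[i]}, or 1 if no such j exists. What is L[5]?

3

   i    0    1    2    3    4    5    6    7    8
a[i]   11   10    7    3   14   16   12    2    9
L[i]    1    1    1    1    2    3    2    1    2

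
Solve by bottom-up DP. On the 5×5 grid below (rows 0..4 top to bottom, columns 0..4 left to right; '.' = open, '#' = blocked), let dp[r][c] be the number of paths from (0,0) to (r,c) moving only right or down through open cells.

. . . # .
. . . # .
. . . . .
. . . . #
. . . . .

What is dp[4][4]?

31

r\c   0   1   2   3   4
  0   1   1   1   0   0
  1   1   2   3   0   0
  2   1   3   6   6   6
  3   1   4  10  16   0
  4   1   5  15  31  31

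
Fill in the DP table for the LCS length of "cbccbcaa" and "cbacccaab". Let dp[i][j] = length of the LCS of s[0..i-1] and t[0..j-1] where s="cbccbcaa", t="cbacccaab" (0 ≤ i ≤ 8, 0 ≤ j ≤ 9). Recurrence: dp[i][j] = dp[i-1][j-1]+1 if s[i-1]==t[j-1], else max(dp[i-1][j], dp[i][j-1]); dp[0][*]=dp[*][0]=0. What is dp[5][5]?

   ''  c  b  a  c  c  c  a  a  b
''  0  0  0  0  0  0  0  0  0  0
 c  0  1  1  1  1  1  1  1  1  1
 b  0  1  2  2  2  2  2  2  2  2
 c  0  1  2  2  3  3  3  3  3  3
 c  0  1  2  2  3  4  4  4  4  4
 b  0  1  2  2  3  4  4  4  4  5
 c  0  1  2  2  3  4  5  5  5  5
 a  0  1  2  3  3  4  5  6  6  6
 a  0  1  2  3  3  4  5  6  7  7

4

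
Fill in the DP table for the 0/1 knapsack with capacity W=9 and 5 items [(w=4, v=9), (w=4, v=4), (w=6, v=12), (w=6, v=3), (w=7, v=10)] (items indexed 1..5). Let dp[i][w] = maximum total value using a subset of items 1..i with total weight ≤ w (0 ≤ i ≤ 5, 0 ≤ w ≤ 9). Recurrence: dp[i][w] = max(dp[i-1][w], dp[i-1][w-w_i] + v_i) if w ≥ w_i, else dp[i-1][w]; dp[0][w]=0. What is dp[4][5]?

i\w   0   1   2   3   4   5   6   7   8   9
  0   0   0   0   0   0   0   0   0   0   0
  1   0   0   0   0   9   9   9   9   9   9
  2   0   0   0   0   9   9   9   9  13  13
  3   0   0   0   0   9   9  12  12  13  13
  4   0   0   0   0   9   9  12  12  13  13
  5   0   0   0   0   9   9  12  12  13  13

9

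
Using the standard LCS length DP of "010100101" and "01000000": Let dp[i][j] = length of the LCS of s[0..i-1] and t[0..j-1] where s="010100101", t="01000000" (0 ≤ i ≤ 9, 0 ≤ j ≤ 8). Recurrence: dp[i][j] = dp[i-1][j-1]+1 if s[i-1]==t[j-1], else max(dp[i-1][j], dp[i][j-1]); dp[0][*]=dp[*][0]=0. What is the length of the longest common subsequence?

6

   ''  0  1  0  0  0  0  0  0
''  0  0  0  0  0  0  0  0  0
 0  0  1  1  1  1  1  1  1  1
 1  0  1  2  2  2  2  2  2  2
 0  0  1  2  3  3  3  3  3  3
 1  0  1  2  3  3  3  3  3  3
 0  0  1  2  3  4  4  4  4  4
 0  0  1  2  3  4  5  5  5  5
 1  0  1  2  3  4  5  5  5  5
 0  0  1  2  3  4  5  6  6  6
 1  0  1  2  3  4  5  6  6  6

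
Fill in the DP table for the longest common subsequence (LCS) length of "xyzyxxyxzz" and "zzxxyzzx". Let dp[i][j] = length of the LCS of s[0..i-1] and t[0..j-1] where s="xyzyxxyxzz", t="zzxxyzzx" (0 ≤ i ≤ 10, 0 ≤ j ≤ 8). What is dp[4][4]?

1

   ''  z  z  x  x  y  z  z  x
''  0  0  0  0  0  0  0  0  0
 x  0  0  0  1  1  1  1  1  1
 y  0  0  0  1  1  2  2  2  2
 z  0  1  1  1  1  2  3  3  3
 y  0  1  1  1  1  2  3  3  3
 x  0  1  1  2  2  2  3  3  4
 x  0  1  1  2  3  3  3  3  4
 y  0  1  1  2  3  4  4  4  4
 x  0  1  1  2  3  4  4  4  5
 z  0  1  2  2  3  4  5  5  5
 z  0  1  2  2  3  4  5  6  6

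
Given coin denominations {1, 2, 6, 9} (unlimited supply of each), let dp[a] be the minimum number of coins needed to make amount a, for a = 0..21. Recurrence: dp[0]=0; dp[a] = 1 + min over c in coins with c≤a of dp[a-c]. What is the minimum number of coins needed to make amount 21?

3

 a  0  1  2  3  4  5  6  7  8  9 10 11 12 13 14 15 16 17 18 19 20 21
dp  0  1  1  2  2  3  1  2  2  1  2  2  2  3  3  2  3  3  2  3  3  3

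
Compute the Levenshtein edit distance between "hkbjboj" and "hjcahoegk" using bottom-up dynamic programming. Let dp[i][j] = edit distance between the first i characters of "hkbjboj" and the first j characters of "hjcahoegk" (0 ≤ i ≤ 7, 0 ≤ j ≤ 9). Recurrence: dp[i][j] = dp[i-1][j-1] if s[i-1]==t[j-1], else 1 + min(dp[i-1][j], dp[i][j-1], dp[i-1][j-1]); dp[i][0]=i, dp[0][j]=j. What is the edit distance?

7

   ''  h  j  c  a  h  o  e  g  k
''  0  1  2  3  4  5  6  7  8  9
 h  1  0  1  2  3  4  5  6  7  8
 k  2  1  1  2  3  4  5  6  7  7
 b  3  2  2  2  3  4  5  6  7  8
 j  4  3  2  3  3  4  5  6  7  8
 b  5  4  3  3  4  4  5  6  7  8
 o  6  5  4  4  4  5  4  5  6  7
 j  7  6  5  5  5  5  5  5  6  7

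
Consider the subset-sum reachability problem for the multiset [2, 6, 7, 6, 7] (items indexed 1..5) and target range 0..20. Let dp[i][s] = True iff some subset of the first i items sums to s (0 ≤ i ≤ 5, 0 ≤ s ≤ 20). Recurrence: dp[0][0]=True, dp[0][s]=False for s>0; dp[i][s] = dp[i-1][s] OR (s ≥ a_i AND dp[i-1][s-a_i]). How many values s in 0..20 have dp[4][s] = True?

i\s   0   1   2   3   4   5   6   7   8   9  10  11  12  13  14  15  16  17  18  19  20
  0   T   F   F   F   F   F   F   F   F   F   F   F   F   F   F   F   F   F   F   F   F
  1   T   F   T   F   F   F   F   F   F   F   F   F   F   F   F   F   F   F   F   F   F
  2   T   F   T   F   F   F   T   F   T   F   F   F   F   F   F   F   F   F   F   F   F
  3   T   F   T   F   F   F   T   T   T   T   F   F   F   T   F   T   F   F   F   F   F
  4   T   F   T   F   F   F   T   T   T   T   F   F   T   T   T   T   F   F   F   T   F
  5   T   F   T   F   F   F   T   T   T   T   F   F   T   T   T   T   T   F   F   T   T

11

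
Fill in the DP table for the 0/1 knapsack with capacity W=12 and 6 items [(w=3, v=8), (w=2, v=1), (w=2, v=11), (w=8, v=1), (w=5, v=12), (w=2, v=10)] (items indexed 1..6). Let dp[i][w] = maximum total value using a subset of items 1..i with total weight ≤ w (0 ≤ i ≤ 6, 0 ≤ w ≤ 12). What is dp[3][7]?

i\w   0   1   2   3   4   5   6   7   8   9  10  11  12
  0   0   0   0   0   0   0   0   0   0   0   0   0   0
  1   0   0   0   8   8   8   8   8   8   8   8   8   8
  2   0   0   1   8   8   9   9   9   9   9   9   9   9
  3   0   0  11  11  12  19  19  20  20  20  20  20  20
  4   0   0  11  11  12  19  19  20  20  20  20  20  20
  5   0   0  11  11  12  19  19  23  23  24  31  31  32
  6   0   0  11  11  21  21  22  29  29  33  33  34  41

20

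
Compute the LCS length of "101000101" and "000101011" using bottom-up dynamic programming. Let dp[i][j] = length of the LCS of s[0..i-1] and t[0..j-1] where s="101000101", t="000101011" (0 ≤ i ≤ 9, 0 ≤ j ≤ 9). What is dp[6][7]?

4

   ''  0  0  0  1  0  1  0  1  1
''  0  0  0  0  0  0  0  0  0  0
 1  0  0  0  0  1  1  1  1  1  1
 0  0  1  1  1  1  2  2  2  2  2
 1  0  1  1  1  2  2  3  3  3  3
 0  0  1  2  2  2  3  3  4  4  4
 0  0  1  2  3  3  3  3  4  4  4
 0  0  1  2  3  3  4  4  4  4  4
 1  0  1  2  3  4  4  5  5  5  5
 0  0  1  2  3  4  5  5  6  6  6
 1  0  1  2  3  4  5  6  6  7  7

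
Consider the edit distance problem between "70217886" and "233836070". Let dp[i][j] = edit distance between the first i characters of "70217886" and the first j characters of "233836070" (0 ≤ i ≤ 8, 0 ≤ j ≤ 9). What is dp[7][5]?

   ''  2  3  3  8  3  6  0  7  0
''  0  1  2  3  4  5  6  7  8  9
 7  1  1  2  3  4  5  6  7  7  8
 0  2  2  2  3  4  5  6  6  7  7
 2  3  2  3  3  4  5  6  7  7  8
 1  4  3  3  4  4  5  6  7  8  8
 7  5  4  4  4  5  5  6  7  7  8
 8  6  5  5  5  4  5  6  7  8  8
 8  7  6  6  6  5  5  6  7  8  9
 6  8  7  7  7  6  6  5  6  7  8

5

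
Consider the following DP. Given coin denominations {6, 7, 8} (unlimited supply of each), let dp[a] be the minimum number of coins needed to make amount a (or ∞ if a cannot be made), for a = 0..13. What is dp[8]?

1

 a  0  1  2  3  4  5  6  7  8  9 10 11 12 13
dp  0  -  -  -  -  -  1  1  1  -  -  -  2  2
(- denotes ∞ / unreachable)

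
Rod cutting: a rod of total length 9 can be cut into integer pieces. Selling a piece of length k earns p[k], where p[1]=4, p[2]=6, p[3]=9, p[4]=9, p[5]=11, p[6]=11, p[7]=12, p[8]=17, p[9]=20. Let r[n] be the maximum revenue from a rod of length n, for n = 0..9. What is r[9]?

   n    0    1    2    3    4    5    6    7    8    9
r[n]    0    4    8   12   16   20   24   28   32   36

36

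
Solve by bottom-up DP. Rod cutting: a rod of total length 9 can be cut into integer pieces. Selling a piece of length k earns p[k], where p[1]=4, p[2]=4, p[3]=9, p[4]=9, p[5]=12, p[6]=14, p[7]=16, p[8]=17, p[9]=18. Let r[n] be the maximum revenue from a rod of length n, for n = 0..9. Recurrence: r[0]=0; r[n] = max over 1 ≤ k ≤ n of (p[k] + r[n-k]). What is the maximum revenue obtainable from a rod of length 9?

36

   n    0    1    2    3    4    5    6    7    8    9
r[n]    0    4    8   12   16   20   24   28   32   36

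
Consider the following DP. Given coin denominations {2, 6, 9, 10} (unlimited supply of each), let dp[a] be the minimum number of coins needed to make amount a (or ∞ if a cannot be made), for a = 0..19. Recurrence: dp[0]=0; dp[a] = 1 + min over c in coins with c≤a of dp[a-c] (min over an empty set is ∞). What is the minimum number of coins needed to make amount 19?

2

 a  0  1  2  3  4  5  6  7  8  9 10 11 12 13 14 15 16 17 18 19
dp  0  -  1  -  2  -  1  -  2  1  1  2  2  3  3  2  2  3  2  2
(- denotes ∞ / unreachable)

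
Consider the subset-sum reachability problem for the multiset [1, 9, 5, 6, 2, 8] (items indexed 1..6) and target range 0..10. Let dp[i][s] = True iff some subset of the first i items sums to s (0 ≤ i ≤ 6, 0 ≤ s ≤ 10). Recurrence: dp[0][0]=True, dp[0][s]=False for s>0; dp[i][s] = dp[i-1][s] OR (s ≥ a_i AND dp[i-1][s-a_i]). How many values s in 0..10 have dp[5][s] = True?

i\s   0   1   2   3   4   5   6   7   8   9  10
  0   T   F   F   F   F   F   F   F   F   F   F
  1   T   T   F   F   F   F   F   F   F   F   F
  2   T   T   F   F   F   F   F   F   F   T   T
  3   T   T   F   F   F   T   T   F   F   T   T
  4   T   T   F   F   F   T   T   T   F   T   T
  5   T   T   T   T   F   T   T   T   T   T   T
  6   T   T   T   T   F   T   T   T   T   T   T

10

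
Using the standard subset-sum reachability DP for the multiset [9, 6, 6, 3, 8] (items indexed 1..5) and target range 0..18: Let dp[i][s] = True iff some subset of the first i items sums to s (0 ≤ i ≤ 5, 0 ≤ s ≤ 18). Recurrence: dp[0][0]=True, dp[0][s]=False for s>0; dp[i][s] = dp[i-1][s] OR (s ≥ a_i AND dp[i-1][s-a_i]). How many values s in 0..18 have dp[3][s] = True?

i\s   0   1   2   3   4   5   6   7   8   9  10  11  12  13  14  15  16  17  18
  0   T   F   F   F   F   F   F   F   F   F   F   F   F   F   F   F   F   F   F
  1   T   F   F   F   F   F   F   F   F   T   F   F   F   F   F   F   F   F   F
  2   T   F   F   F   F   F   T   F   F   T   F   F   F   F   F   T   F   F   F
  3   T   F   F   F   F   F   T   F   F   T   F   F   T   F   F   T   F   F   F
  4   T   F   F   T   F   F   T   F   F   T   F   F   T   F   F   T   F   F   T
  5   T   F   F   T   F   F   T   F   T   T   F   T   T   F   T   T   F   T   T

5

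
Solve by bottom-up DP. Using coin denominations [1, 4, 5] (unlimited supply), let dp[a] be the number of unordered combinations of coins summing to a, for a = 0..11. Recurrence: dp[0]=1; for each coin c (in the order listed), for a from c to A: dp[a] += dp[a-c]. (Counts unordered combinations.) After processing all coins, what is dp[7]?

3

after  coin     0     1     2     3     4     5     6     7     8     9    10    11
          1     1     1     1     1     1     1     1     1     1     1     1     1
          4     1     1     1     1     2     2     2     2     3     3     3     3
          5     1     1     1     1     2     3     3     3     4     5     6     6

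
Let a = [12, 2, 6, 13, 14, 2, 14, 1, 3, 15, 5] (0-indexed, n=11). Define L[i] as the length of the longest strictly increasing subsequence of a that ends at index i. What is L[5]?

1

   i    0    1    2    3    4    5    6    7    8    9   10
a[i]   12    2    6   13   14    2   14    1    3   15    5
L[i]    1    1    2    3    4    1    4    1    2    5    3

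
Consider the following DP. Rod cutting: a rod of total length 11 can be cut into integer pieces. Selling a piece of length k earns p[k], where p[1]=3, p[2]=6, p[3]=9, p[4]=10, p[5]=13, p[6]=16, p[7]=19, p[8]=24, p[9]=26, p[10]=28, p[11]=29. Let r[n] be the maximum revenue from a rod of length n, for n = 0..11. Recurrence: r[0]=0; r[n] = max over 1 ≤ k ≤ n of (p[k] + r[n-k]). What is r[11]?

   n    0    1    2    3    4    5    6    7    8    9   10   11
r[n]    0    3    6    9   12   15   18   21   24   27   30   33

33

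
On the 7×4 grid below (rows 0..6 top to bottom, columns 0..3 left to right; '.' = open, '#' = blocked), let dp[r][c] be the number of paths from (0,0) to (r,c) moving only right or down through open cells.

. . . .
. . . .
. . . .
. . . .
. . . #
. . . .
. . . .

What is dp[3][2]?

r\c   0   1   2   3
  0   1   1   1   1
  1   1   2   3   4
  2   1   3   6  10
  3   1   4  10  20
  4   1   5  15   0
  5   1   6  21  21
  6   1   7  28  49

10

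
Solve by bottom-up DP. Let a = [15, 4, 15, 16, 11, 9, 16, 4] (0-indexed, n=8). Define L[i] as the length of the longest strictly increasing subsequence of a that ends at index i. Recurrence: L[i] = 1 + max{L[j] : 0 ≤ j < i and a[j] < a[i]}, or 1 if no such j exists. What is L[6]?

3

   i    0    1    2    3    4    5    6    7
a[i]   15    4   15   16   11    9   16    4
L[i]    1    1    2    3    2    2    3    1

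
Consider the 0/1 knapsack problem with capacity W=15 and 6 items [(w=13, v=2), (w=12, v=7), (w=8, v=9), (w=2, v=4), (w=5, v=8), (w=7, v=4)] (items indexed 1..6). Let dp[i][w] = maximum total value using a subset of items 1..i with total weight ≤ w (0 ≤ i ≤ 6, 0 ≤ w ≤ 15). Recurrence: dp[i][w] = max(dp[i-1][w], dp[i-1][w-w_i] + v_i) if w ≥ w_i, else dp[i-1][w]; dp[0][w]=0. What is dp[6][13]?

17

i\w   0   1   2   3   4   5   6   7   8   9  10  11  12  13  14  15
  0   0   0   0   0   0   0   0   0   0   0   0   0   0   0   0   0
  1   0   0   0   0   0   0   0   0   0   0   0   0   0   2   2   2
  2   0   0   0   0   0   0   0   0   0   0   0   0   7   7   7   7
  3   0   0   0   0   0   0   0   0   9   9   9   9   9   9   9   9
  4   0   0   4   4   4   4   4   4   9   9  13  13  13  13  13  13
  5   0   0   4   4   4   8   8  12  12  12  13  13  13  17  17  21
  6   0   0   4   4   4   8   8  12  12  12  13  13  13  17  17  21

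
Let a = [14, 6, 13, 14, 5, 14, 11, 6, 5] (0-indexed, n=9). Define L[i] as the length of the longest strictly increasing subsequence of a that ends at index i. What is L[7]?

   i    0    1    2    3    4    5    6    7    8
a[i]   14    6   13   14    5   14   11    6    5
L[i]    1    1    2    3    1    3    2    2    1

2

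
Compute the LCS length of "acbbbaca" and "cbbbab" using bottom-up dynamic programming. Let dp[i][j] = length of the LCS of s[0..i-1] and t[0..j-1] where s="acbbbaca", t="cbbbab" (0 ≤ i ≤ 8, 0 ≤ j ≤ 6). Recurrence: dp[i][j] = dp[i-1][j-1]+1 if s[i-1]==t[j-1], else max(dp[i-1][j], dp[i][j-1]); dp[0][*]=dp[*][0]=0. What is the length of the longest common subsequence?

   ''  c  b  b  b  a  b
''  0  0  0  0  0  0  0
 a  0  0  0  0  0  1  1
 c  0  1  1  1  1  1  1
 b  0  1  2  2  2  2  2
 b  0  1  2  3  3  3  3
 b  0  1  2  3  4  4  4
 a  0  1  2  3  4  5  5
 c  0  1  2  3  4  5  5
 a  0  1  2  3  4  5  5

5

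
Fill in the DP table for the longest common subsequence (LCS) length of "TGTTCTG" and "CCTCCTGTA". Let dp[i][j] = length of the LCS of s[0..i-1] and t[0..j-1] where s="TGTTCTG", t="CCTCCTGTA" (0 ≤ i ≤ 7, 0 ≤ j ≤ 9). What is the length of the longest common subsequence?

4

   ''  C  C  T  C  C  T  G  T  A
''  0  0  0  0  0  0  0  0  0  0
 T  0  0  0  1  1  1  1  1  1  1
 G  0  0  0  1  1  1  1  2  2  2
 T  0  0  0  1  1  1  2  2  3  3
 T  0  0  0  1  1  1  2  2  3  3
 C  0  1  1  1  2  2  2  2  3  3
 T  0  1  1  2  2  2  3  3  3  3
 G  0  1  1  2  2  2  3  4  4  4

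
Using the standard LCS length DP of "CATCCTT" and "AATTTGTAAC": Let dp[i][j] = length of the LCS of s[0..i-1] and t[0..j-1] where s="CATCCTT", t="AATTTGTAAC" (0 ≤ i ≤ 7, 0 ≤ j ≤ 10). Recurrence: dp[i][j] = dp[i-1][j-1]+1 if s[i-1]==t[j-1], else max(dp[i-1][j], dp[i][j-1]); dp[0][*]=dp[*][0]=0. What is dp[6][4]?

   ''  A  A  T  T  T  G  T  A  A  C
''  0  0  0  0  0  0  0  0  0  0  0
 C  0  0  0  0  0  0  0  0  0  0  1
 A  0  1  1  1  1  1  1  1  1  1  1
 T  0  1  1  2  2  2  2  2  2  2  2
 C  0  1  1  2  2  2  2  2  2  2  3
 C  0  1  1  2  2  2  2  2  2  2  3
 T  0  1  1  2  3  3  3  3  3  3  3
 T  0  1  1  2  3  4  4  4  4  4  4

3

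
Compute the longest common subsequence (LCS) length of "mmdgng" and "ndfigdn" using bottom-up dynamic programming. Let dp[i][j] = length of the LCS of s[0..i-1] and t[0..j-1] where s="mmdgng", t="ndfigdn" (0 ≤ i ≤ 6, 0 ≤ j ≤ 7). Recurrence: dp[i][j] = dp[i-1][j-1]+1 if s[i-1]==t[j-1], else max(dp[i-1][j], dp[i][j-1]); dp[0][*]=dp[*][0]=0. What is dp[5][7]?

3

   ''  n  d  f  i  g  d  n
''  0  0  0  0  0  0  0  0
 m  0  0  0  0  0  0  0  0
 m  0  0  0  0  0  0  0  0
 d  0  0  1  1  1  1  1  1
 g  0  0  1  1  1  2  2  2
 n  0  1  1  1  1  2  2  3
 g  0  1  1  1  1  2  2  3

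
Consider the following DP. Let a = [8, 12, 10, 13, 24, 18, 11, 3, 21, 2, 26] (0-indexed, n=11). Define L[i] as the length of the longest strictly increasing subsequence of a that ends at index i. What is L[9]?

   i    0    1    2    3    4    5    6    7    8    9   10
a[i]    8   12   10   13   24   18   11    3   21    2   26
L[i]    1    2    2    3    4    4    3    1    5    1    6

1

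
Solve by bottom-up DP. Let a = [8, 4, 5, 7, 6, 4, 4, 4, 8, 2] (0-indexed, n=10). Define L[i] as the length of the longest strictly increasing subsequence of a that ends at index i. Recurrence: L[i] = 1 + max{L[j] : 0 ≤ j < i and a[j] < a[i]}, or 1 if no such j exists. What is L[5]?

   i    0    1    2    3    4    5    6    7    8    9
a[i]    8    4    5    7    6    4    4    4    8    2
L[i]    1    1    2    3    3    1    1    1    4    1

1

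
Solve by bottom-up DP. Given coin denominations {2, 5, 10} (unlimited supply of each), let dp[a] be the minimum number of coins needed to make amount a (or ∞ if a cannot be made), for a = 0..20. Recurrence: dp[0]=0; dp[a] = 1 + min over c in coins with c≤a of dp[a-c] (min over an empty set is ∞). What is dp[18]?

5

 a  0  1  2  3  4  5  6  7  8  9 10 11 12 13 14 15 16 17 18 19 20
dp  0  -  1  -  2  1  3  2  4  3  1  4  2  5  3  2  4  3  5  4  2
(- denotes ∞ / unreachable)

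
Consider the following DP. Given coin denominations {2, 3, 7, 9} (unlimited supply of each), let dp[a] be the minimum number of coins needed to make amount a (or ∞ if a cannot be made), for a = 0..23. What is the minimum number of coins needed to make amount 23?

 a  0  1  2  3  4  5  6  7  8  9 10 11 12 13 14 15 16 17 18 19 20 21 22 23
dp  0  -  1  1  2  2  2  1  3  1  2  2  2  3  2  3  2  3  2  3  3  3  4  3
(- denotes ∞ / unreachable)

3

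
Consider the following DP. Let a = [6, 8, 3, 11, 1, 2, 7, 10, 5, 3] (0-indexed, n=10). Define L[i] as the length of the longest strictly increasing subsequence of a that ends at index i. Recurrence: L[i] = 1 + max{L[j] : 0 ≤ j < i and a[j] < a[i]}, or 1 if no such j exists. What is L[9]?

   i    0    1    2    3    4    5    6    7    8    9
a[i]    6    8    3   11    1    2    7   10    5    3
L[i]    1    2    1    3    1    2    3    4    3    3

3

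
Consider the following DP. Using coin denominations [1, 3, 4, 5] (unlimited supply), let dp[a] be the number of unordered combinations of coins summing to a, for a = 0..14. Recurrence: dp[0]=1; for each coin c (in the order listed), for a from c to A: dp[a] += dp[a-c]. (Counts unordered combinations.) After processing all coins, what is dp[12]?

after  coin     0     1     2     3     4     5     6     7     8     9    10    11    12    13    14
          1     1     1     1     1     1     1     1     1     1     1     1     1     1     1     1
          3     1     1     1     2     2     2     3     3     3     4     4     4     5     5     5
          4     1     1     1     2     3     3     4     5     6     7     8     9    11    12    13
          5     1     1     1     2     3     4     5     6     8    10    12    14    17    20    23

17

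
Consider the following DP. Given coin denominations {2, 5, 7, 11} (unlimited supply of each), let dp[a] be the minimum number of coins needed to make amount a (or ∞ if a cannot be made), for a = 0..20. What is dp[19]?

 a  0  1  2  3  4  5  6  7  8  9 10 11 12 13 14 15 16 17 18 19 20
dp  0  -  1  -  2  1  3  1  4  2  2  1  2  2  2  3  2  3  2  3  3
(- denotes ∞ / unreachable)

3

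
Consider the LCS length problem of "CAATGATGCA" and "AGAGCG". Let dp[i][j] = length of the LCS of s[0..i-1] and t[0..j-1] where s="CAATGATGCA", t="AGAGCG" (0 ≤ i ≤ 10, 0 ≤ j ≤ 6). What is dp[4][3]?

   ''  A  G  A  G  C  G
''  0  0  0  0  0  0  0
 C  0  0  0  0  0  1  1
 A  0  1  1  1  1  1  1
 A  0  1  1  2  2  2  2
 T  0  1  1  2  2  2  2
 G  0  1  2  2  3  3  3
 A  0  1  2  3  3  3  3
 T  0  1  2  3  3  3  3
 G  0  1  2  3  4  4  4
 C  0  1  2  3  4  5  5
 A  0  1  2  3  4  5  5

2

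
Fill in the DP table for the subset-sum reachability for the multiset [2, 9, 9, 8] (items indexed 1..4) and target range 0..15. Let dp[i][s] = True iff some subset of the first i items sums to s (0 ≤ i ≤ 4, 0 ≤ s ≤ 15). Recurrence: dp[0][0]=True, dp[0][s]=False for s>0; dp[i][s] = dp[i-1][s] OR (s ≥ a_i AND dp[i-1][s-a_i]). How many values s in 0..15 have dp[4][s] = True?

6

i\s   0   1   2   3   4   5   6   7   8   9  10  11  12  13  14  15
  0   T   F   F   F   F   F   F   F   F   F   F   F   F   F   F   F
  1   T   F   T   F   F   F   F   F   F   F   F   F   F   F   F   F
  2   T   F   T   F   F   F   F   F   F   T   F   T   F   F   F   F
  3   T   F   T   F   F   F   F   F   F   T   F   T   F   F   F   F
  4   T   F   T   F   F   F   F   F   T   T   T   T   F   F   F   F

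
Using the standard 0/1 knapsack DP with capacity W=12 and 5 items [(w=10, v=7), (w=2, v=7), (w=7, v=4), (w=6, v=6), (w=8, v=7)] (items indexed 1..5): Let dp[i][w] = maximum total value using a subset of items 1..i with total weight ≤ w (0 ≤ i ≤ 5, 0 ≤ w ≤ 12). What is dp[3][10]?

11

i\w   0   1   2   3   4   5   6   7   8   9  10  11  12
  0   0   0   0   0   0   0   0   0   0   0   0   0   0
  1   0   0   0   0   0   0   0   0   0   0   7   7   7
  2   0   0   7   7   7   7   7   7   7   7   7   7  14
  3   0   0   7   7   7   7   7   7   7  11  11  11  14
  4   0   0   7   7   7   7   7   7  13  13  13  13  14
  5   0   0   7   7   7   7   7   7  13  13  14  14  14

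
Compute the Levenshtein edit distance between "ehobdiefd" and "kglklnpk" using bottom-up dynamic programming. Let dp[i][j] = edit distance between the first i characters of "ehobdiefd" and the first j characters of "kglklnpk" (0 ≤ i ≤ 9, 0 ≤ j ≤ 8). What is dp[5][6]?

   ''  k  g  l  k  l  n  p  k
''  0  1  2  3  4  5  6  7  8
 e  1  1  2  3  4  5  6  7  8
 h  2  2  2  3  4  5  6  7  8
 o  3  3  3  3  4  5  6  7  8
 b  4  4  4  4  4  5  6  7  8
 d  5  5  5  5  5  5  6  7  8
 i  6  6  6  6  6  6  6  7  8
 e  7  7  7  7  7  7  7  7  8
 f  8  8  8  8  8  8  8  8  8
 d  9  9  9  9  9  9  9  9  9

6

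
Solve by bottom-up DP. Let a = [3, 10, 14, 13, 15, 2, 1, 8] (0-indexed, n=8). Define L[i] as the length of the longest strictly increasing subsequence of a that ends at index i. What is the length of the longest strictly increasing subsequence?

   i    0    1    2    3    4    5    6    7
a[i]    3   10   14   13   15    2    1    8
L[i]    1    2    3    3    4    1    1    2

4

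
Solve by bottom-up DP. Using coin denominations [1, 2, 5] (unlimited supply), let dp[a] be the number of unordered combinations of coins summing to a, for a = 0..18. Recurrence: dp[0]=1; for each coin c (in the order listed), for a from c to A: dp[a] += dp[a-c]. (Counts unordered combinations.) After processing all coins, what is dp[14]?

after  coin     0     1     2     3     4     5     6     7     8     9    10    11    12    13    14    15    16    17    18
          1     1     1     1     1     1     1     1     1     1     1     1     1     1     1     1     1     1     1     1
          2     1     1     2     2     3     3     4     4     5     5     6     6     7     7     8     8     9     9    10
          5     1     1     2     2     3     4     5     6     7     8    10    11    13    14    16    18    20    22    24

16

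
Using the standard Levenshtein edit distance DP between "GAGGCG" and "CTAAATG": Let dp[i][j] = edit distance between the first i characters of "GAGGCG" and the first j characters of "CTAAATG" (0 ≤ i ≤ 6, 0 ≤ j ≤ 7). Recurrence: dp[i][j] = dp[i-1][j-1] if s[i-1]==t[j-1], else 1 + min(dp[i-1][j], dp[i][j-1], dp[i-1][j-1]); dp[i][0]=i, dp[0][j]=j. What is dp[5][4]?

5

   ''  C  T  A  A  A  T  G
''  0  1  2  3  4  5  6  7
 G  1  1  2  3  4  5  6  6
 A  2  2  2  2  3  4  5  6
 G  3  3  3  3  3  4  5  5
 G  4  4  4  4  4  4  5  5
 C  5  4  5  5  5  5  5  6
 G  6  5  5  6  6  6  6  5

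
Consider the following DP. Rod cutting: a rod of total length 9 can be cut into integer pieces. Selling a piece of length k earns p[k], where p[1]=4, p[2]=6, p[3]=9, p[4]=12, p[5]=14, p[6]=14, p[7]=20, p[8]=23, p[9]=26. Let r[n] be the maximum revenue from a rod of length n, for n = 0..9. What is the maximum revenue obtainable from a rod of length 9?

36

   n    0    1    2    3    4    5    6    7    8    9
r[n]    0    4    8   12   16   20   24   28   32   36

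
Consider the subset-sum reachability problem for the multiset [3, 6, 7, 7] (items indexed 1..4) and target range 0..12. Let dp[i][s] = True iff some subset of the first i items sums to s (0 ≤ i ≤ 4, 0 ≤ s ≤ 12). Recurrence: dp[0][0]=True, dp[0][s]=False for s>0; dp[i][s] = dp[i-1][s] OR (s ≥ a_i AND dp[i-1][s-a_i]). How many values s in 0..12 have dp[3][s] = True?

6

i\s   0   1   2   3   4   5   6   7   8   9  10  11  12
  0   T   F   F   F   F   F   F   F   F   F   F   F   F
  1   T   F   F   T   F   F   F   F   F   F   F   F   F
  2   T   F   F   T   F   F   T   F   F   T   F   F   F
  3   T   F   F   T   F   F   T   T   F   T   T   F   F
  4   T   F   F   T   F   F   T   T   F   T   T   F   F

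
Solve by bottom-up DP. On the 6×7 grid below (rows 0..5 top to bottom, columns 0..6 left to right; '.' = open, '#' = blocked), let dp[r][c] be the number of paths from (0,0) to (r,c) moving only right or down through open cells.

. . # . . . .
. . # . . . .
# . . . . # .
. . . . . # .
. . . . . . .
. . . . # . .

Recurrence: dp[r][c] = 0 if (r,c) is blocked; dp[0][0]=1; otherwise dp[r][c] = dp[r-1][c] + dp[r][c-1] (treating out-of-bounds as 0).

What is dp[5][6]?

r\c   0   1   2   3   4   5   6
  0   1   1   0   0   0   0   0
  1   1   2   0   0   0   0   0
  2   0   2   2   2   2   0   0
  3   0   2   4   6   8   0   0
  4   0   2   6  12  20  20  20
  5   0   2   8  20   0  20  40

40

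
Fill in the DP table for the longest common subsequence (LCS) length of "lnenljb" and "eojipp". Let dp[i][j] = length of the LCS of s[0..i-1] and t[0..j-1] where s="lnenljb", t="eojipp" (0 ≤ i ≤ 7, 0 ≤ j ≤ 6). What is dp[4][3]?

1

   ''  e  o  j  i  p  p
''  0  0  0  0  0  0  0
 l  0  0  0  0  0  0  0
 n  0  0  0  0  0  0  0
 e  0  1  1  1  1  1  1
 n  0  1  1  1  1  1  1
 l  0  1  1  1  1  1  1
 j  0  1  1  2  2  2  2
 b  0  1  1  2  2  2  2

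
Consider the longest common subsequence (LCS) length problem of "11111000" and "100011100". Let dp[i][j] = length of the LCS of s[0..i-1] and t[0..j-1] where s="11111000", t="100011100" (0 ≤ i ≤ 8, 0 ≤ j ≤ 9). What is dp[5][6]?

   ''  1  0  0  0  1  1  1  0  0
''  0  0  0  0  0  0  0  0  0  0
 1  0  1  1  1  1  1  1  1  1  1
 1  0  1  1  1  1  2  2  2  2  2
 1  0  1  1  1  1  2  3  3  3  3
 1  0  1  1  1  1  2  3  4  4  4
 1  0  1  1  1  1  2  3  4  4  4
 0  0  1  2  2  2  2  3  4  5  5
 0  0  1  2  3  3  3  3  4  5  6
 0  0  1  2  3  4  4  4  4  5  6

3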